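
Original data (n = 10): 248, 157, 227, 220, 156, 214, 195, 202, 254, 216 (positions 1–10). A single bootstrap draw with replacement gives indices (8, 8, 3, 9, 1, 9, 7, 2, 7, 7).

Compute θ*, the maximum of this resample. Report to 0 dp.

θ* = 254

Resample values: 202, 202, 227, 254, 248, 254, 195, 157, 195, 195.
Maximum = 254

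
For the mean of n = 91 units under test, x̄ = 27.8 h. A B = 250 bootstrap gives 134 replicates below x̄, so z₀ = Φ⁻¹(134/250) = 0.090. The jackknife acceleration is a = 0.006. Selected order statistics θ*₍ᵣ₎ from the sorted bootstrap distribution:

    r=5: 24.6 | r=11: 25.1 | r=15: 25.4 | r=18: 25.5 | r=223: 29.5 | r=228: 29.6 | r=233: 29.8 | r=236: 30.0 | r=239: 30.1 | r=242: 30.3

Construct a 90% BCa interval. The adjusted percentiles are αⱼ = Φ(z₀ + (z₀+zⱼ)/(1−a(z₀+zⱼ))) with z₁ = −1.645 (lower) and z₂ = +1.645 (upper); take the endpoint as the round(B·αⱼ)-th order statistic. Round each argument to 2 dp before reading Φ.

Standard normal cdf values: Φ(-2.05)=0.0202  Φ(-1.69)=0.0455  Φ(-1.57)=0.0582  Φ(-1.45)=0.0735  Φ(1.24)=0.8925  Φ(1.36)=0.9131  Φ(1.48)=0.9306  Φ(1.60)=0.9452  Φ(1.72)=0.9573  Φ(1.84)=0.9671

Lower: z₀ + z₁ = 0.090 + (-1.645) = -1.555; 1 − a(z₀+z₁) = 1 − (0.006)(-1.555) = 1.0093; argument = 0.090 + (-1.555)/1.0093 = -1.4506 → -1.45.
α₁ = Φ(-1.45) = 0.0735; rank = round(250 × 0.0735) = 18; θ*₍18₎ = 25.5.
Upper: z₀ + z₂ = 1.735; 1 − a(z₀+z₂) = 0.9896; argument = 1.8433 → 1.84; α₂ = 0.9671; rank = 242; θ*₍242₎ = 30.3.

(25.5, 30.3)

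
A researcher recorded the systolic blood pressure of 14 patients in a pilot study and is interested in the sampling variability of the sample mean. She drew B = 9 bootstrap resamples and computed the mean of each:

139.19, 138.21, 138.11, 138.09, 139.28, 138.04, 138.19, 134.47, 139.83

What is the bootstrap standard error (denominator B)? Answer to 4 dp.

Bootstrap SE is the standard deviation of the 9 replicate means.
Mean of replicates: (139.19 + 138.21 + 138.11 + 138.09 + 139.28 + 138.04 + 138.19 + 134.47 + 139.83) / 9 = 1243.41000 / 9 = 138.15667
Sum of squared deviations: (+1.03333)² + (+0.05333)² + (−0.04667)² + (−0.06667)² + (+1.12333)² + (−0.11667)² + (+0.03333)² + (−3.68667)² + (+1.67333)² = 18.74540
Variance = 18.74540 / 9 = 2.08282
SE* = √2.08282

SE* = 1.4432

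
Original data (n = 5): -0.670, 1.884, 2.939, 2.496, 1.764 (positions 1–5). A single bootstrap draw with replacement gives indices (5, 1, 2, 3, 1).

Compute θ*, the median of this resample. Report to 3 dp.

Resample values: 1.764, -0.670, 1.884, 2.939, -0.670.
Sorted: -0.670, -0.670, 1.764, 1.884, 2.939
Median = middle value = 1.764

θ* = 1.764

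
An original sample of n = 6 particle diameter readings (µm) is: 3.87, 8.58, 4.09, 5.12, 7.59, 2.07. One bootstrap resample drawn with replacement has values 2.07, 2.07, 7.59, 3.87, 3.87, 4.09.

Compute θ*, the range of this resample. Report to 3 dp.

Range = 7.59 − 2.07 = 5.520

θ* = 5.520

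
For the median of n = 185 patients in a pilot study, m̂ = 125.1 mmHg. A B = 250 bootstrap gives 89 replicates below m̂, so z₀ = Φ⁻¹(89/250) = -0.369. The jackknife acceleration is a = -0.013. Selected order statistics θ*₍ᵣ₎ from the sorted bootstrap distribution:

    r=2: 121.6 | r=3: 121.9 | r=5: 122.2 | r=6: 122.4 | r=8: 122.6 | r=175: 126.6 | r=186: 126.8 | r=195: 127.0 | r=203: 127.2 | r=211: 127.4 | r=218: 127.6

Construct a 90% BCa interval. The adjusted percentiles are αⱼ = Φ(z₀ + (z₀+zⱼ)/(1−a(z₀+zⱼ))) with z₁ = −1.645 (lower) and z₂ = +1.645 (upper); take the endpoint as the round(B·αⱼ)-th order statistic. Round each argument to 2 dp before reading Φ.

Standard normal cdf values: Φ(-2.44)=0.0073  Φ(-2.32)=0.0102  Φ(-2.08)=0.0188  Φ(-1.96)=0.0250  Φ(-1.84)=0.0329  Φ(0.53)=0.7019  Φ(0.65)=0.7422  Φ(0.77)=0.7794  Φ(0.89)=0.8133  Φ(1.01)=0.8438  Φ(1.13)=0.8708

Lower: z₀ + z₁ = -0.369 + (-1.645) = -2.014; 1 − a(z₀+z₁) = 1 − (-0.013)(-2.014) = 0.9738; argument = -0.369 + (-2.014)/0.9738 = -2.4371 → -2.44.
α₁ = Φ(-2.44) = 0.0073; rank = round(250 × 0.0073) = 2; θ*₍2₎ = 121.6.
Upper: z₀ + z₂ = 1.276; 1 − a(z₀+z₂) = 1.0166; argument = 0.8862 → 0.89; α₂ = 0.8133; rank = 203; θ*₍203₎ = 127.2.

(121.6, 127.2)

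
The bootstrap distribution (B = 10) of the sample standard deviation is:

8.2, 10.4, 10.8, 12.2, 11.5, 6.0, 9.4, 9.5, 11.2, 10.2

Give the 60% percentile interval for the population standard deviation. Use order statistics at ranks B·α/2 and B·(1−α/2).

Sorted replicates: 6.0, 8.2, 9.4, 9.5, 10.2, 10.4, 10.8, 11.2, 11.5, 12.2
α = 0.40; lower rank = 10 × 0.200 = 2; upper rank = 10 × 0.800 = 8.
The 2nd smallest replicate is 8.2; the 8th is 11.2.

(8.2, 11.2)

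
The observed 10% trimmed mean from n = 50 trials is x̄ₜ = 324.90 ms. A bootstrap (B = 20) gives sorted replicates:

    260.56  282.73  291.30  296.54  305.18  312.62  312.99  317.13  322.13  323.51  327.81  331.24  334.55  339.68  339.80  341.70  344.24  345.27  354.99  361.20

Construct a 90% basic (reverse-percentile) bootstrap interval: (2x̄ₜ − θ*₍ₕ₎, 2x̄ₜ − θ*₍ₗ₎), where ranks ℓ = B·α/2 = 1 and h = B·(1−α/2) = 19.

Percentile endpoints at ranks 1 and 19: θ*₍1₎ = 260.56, θ*₍19₎ = 354.99.
Basic interval reflects these around x̄ₜ:
  lower = 2 × 324.90 − 354.99 = 294.81
  upper = 2 × 324.90 − 260.56 = 389.24

(294.81, 389.24)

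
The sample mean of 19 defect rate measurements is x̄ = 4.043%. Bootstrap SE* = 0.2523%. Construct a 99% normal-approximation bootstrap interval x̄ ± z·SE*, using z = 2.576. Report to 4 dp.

(3.3931, 4.6929)

Margin = 2.576 × 0.2523 = 0.64992
Interval: 4.043 ± 0.64992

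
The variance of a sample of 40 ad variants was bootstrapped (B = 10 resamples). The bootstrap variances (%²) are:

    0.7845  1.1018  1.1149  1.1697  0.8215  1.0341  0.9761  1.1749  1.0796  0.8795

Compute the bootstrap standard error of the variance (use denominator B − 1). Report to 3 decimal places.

Bootstrap SE is the standard deviation of the 10 replicate variances.
Mean of replicates: (0.7845 + 1.1018 + 1.1149 + 1.1697 + 0.8215 + 1.0341 + 0.9761 + 1.1749 + 1.0796 + 0.8795) / 10 = 10.13660 / 10 = 1.01366
Sum of squared deviations: (−0.22916)² + (+0.08814)² + (+0.10124)² + (+0.15604)² + (−0.19216)² + (+0.02044)² + (−0.03756)² + (+0.16124)² + (+0.06594)² + (−0.13416)² = 0.18198
Variance = 0.18198 / 9 = 0.02022
SE* = √0.02022

SE* = 0.142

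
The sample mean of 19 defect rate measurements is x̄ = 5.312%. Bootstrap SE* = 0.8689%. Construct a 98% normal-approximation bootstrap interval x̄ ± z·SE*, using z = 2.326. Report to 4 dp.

(3.2909, 7.3331)

Margin = 2.326 × 0.8689 = 2.02106
Interval: 5.312 ± 2.02106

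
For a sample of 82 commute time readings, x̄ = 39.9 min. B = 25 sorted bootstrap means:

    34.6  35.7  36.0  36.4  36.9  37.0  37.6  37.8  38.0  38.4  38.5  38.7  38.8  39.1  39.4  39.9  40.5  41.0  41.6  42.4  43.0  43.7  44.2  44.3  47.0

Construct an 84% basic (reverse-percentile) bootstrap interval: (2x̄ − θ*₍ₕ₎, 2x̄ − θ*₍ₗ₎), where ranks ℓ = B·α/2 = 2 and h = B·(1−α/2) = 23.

(35.6, 44.1)

Percentile endpoints at ranks 2 and 23: θ*₍2₎ = 35.7, θ*₍23₎ = 44.2.
Basic interval reflects these around x̄:
  lower = 2 × 39.9 − 44.2 = 35.6
  upper = 2 × 39.9 − 35.7 = 44.1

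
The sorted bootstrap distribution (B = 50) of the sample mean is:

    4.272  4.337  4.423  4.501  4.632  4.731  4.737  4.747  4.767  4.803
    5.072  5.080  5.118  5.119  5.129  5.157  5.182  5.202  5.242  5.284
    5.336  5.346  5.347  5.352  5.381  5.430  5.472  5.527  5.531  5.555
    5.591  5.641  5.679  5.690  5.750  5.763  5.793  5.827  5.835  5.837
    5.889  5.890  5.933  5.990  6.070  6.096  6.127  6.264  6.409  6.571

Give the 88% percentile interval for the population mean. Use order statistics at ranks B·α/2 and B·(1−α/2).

(4.423, 6.127)

α = 0.12; lower rank = 50 × 0.060 = 3; upper rank = 50 × 0.940 = 47.
The 3rd smallest replicate is 4.423; the 47th is 6.127.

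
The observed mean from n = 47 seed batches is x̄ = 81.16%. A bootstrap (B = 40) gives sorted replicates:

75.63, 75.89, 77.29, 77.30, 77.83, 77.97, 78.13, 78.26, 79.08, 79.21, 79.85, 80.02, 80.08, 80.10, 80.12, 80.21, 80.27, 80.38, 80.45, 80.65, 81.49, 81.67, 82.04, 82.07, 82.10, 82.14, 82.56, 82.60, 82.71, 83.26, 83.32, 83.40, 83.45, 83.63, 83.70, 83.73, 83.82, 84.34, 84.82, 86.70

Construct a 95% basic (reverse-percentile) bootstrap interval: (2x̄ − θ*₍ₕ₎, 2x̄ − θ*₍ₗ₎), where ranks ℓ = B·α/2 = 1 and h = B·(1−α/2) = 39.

(77.50, 86.69)

Percentile endpoints at ranks 1 and 39: θ*₍1₎ = 75.63, θ*₍39₎ = 84.82.
Basic interval reflects these around x̄:
  lower = 2 × 81.16 − 84.82 = 77.50
  upper = 2 × 81.16 − 75.63 = 86.69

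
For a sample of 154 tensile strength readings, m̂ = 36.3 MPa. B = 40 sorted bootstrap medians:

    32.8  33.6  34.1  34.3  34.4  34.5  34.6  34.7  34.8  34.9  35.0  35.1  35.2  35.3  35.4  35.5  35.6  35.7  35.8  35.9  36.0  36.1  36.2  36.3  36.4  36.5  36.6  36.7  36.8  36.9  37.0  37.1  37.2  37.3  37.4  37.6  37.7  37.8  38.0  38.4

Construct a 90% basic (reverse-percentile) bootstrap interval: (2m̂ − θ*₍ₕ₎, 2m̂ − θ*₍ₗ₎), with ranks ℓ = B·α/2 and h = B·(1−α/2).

Percentile endpoints at ranks 2 and 38: θ*₍2₎ = 33.6, θ*₍38₎ = 37.8.
Basic interval reflects these around m̂:
  lower = 2 × 36.3 − 37.8 = 34.8
  upper = 2 × 36.3 − 33.6 = 39.0

(34.8, 39.0)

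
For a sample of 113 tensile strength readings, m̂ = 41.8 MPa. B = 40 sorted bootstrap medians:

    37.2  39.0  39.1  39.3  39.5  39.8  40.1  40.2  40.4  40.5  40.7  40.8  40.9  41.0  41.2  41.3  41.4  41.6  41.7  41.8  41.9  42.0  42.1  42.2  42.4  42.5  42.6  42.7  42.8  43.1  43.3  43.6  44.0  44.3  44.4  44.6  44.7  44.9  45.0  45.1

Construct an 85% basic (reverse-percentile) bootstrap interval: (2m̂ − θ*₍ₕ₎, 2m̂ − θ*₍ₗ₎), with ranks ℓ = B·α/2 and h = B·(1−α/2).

(38.9, 44.5)

Percentile endpoints at ranks 3 and 37: θ*₍3₎ = 39.1, θ*₍37₎ = 44.7.
Basic interval reflects these around m̂:
  lower = 2 × 41.8 − 44.7 = 38.9
  upper = 2 × 41.8 − 39.1 = 44.5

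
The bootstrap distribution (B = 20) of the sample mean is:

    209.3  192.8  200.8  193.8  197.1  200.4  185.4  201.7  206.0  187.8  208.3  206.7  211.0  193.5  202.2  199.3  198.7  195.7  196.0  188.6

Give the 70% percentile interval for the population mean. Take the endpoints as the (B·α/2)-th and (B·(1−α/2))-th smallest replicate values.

(188.6, 206.7)

Sorted replicates: 185.4, 187.8, 188.6, 192.8, 193.5, 193.8, 195.7, 196.0, 197.1, 198.7, 199.3, 200.4, 200.8, 201.7, 202.2, 206.0, 206.7, 208.3, 209.3, 211.0
α = 0.30; lower rank = 20 × 0.150 = 3; upper rank = 20 × 0.850 = 17.
The 3rd smallest replicate is 188.6; the 17th is 206.7.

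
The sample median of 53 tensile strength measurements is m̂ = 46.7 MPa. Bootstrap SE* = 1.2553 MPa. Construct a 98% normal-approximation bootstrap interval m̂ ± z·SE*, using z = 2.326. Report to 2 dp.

(43.78, 49.62)

Margin = 2.326 × 1.2553 = 2.920
Interval: 46.7 ± 2.920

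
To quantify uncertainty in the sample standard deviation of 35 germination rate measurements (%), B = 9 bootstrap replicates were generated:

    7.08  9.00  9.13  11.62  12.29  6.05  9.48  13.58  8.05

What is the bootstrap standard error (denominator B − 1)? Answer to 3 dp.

Bootstrap SE is the standard deviation of the 9 replicate standard deviations.
Mean of replicates: (7.08 + 9.00 + 9.13 + 11.62 + 12.29 + 6.05 + 9.48 + 13.58 + 8.05) / 9 = 86.2800 / 9 = 9.5867
Sum of squared deviations: (−2.5067)² + (−0.5867)² + (−0.4567)² + (+2.0333)² + (+2.7033)² + (−3.5367)² + (−0.1067)² + (+3.9933)² + (−1.5367)² = 49.1060
Variance = 49.1060 / 8 = 6.1382
SE* = √6.1382

SE* = 2.478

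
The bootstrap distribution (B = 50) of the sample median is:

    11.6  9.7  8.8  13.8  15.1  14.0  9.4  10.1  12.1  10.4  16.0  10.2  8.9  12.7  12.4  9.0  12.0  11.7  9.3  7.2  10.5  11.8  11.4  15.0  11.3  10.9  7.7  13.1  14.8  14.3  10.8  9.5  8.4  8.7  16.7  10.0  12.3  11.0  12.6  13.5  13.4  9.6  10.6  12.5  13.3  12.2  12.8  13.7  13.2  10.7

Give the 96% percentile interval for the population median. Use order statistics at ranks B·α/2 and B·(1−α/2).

(7.2, 16.0)

Sorted replicates: 7.2, 7.7, 8.4, 8.7, 8.8, 8.9, 9.0, 9.3, 9.4, 9.5, 9.6, 9.7, 10.0, 10.1, 10.2, 10.4, 10.5, 10.6, 10.7, 10.8, 10.9, 11.0, 11.3, 11.4, 11.6, 11.7, 11.8, 12.0, 12.1, 12.2, 12.3, 12.4, 12.5, 12.6, 12.7, 12.8, 13.1, 13.2, 13.3, 13.4, 13.5, 13.7, 13.8, 14.0, 14.3, 14.8, 15.0, 15.1, 16.0, 16.7
α = 0.04; lower rank = 50 × 0.020 = 1; upper rank = 50 × 0.980 = 49.
The 1st smallest replicate is 7.2; the 49th is 16.0.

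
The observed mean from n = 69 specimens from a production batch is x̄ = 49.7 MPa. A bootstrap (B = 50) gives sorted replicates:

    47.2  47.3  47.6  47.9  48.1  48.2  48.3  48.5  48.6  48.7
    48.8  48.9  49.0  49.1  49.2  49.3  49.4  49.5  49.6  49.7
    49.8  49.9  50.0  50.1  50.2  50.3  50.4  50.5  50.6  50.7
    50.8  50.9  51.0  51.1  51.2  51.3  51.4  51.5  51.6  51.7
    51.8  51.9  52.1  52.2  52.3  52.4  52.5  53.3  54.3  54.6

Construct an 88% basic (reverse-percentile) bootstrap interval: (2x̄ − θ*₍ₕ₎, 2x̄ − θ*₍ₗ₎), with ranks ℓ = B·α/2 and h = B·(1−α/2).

(46.9, 51.8)

Percentile endpoints at ranks 3 and 47: θ*₍3₎ = 47.6, θ*₍47₎ = 52.5.
Basic interval reflects these around x̄:
  lower = 2 × 49.7 − 52.5 = 46.9
  upper = 2 × 49.7 − 47.6 = 51.8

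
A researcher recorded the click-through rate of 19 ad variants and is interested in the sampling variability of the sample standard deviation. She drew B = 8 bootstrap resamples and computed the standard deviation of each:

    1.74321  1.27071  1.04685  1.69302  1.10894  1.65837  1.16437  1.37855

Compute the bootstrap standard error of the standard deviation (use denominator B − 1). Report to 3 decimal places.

SE* = 0.280

Bootstrap SE is the standard deviation of the 8 replicate standard deviations.
Mean of replicates: (1.74321 + 1.27071 + 1.04685 + 1.69302 + 1.10894 + 1.65837 + 1.16437 + 1.37855) / 8 = 11.064020 / 8 = 1.383002
Sum of squared deviations: (+0.360208)² + (−0.112292)² + (−0.336152)² + (+0.310018)² + (−0.274062)² + (+0.275367)² + (−0.218633)² + (−0.004452)² = 0.550226
Variance = 0.550226 / 7 = 0.078604
SE* = √0.078604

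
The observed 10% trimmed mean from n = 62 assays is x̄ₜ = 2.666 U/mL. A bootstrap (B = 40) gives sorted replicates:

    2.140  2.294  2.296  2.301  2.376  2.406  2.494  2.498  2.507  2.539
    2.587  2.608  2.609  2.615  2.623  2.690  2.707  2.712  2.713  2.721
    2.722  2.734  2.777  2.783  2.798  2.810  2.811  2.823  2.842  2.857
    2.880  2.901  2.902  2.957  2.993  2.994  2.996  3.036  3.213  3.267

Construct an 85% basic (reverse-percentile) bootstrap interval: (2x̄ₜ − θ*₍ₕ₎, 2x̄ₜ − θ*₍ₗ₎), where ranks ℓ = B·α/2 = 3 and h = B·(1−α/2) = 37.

(2.336, 3.036)

Percentile endpoints at ranks 3 and 37: θ*₍3₎ = 2.296, θ*₍37₎ = 2.996.
Basic interval reflects these around x̄ₜ:
  lower = 2 × 2.666 − 2.996 = 2.336
  upper = 2 × 2.666 − 2.296 = 3.036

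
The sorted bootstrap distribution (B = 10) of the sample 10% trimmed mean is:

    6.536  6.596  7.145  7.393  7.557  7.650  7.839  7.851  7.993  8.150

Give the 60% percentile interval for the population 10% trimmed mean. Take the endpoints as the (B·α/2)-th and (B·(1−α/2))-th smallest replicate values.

(6.596, 7.851)

α = 0.40; lower rank = 10 × 0.200 = 2; upper rank = 10 × 0.800 = 8.
The 2nd smallest replicate is 6.596; the 8th is 7.851.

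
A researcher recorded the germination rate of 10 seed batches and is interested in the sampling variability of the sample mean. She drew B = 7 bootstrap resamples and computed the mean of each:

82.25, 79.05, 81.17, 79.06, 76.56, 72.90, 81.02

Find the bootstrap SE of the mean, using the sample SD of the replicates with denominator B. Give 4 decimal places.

SE* = 2.9852

Bootstrap SE is the standard deviation of the 7 replicate means.
Mean of replicates: (82.25 + 79.05 + 81.17 + 79.06 + 76.56 + 72.90 + 81.02) / 7 = 552.01000 / 7 = 78.85857
Sum of squared deviations: (+3.39143)² + (+0.19143)² + (+2.31143)² + (+0.20143)² + (−2.29857)² + (−5.95857)² + (+2.16143)² = 62.38149
Variance = 62.38149 / 7 = 8.91164
SE* = √8.91164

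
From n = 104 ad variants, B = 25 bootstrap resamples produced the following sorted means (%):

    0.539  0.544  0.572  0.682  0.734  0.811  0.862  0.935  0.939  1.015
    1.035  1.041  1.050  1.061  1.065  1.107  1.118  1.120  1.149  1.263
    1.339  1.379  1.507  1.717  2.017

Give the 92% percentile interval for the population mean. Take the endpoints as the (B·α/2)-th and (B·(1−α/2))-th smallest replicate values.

α = 0.08; lower rank = 25 × 0.040 = 1; upper rank = 25 × 0.960 = 24.
The 1st smallest replicate is 0.539; the 24th is 1.717.

(0.539, 1.717)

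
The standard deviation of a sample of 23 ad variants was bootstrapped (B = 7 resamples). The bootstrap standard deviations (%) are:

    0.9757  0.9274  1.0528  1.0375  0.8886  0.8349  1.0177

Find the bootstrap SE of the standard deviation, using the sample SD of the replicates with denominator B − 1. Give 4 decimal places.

SE* = 0.0816

Bootstrap SE is the standard deviation of the 7 replicate standard deviations.
Mean of replicates: (0.9757 + 0.9274 + 1.0528 + 1.0375 + 0.8886 + 0.8349 + 1.0177) / 7 = 6.73460 / 7 = 0.96209
Sum of squared deviations: (+0.01361)² + (−0.03469)² + (+0.09071)² + (+0.07541)² + (−0.07349)² + (−0.12719)² + (+0.05561)² = 0.03997
Variance = 0.03997 / 6 = 0.00666
SE* = √0.00666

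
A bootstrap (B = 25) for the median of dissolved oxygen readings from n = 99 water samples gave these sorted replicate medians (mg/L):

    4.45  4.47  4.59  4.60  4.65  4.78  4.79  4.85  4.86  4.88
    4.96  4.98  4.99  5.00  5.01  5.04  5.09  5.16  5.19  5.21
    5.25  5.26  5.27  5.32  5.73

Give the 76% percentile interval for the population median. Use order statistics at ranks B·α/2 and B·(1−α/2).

α = 0.24; lower rank = 25 × 0.120 = 3; upper rank = 25 × 0.880 = 22.
The 3rd smallest replicate is 4.59; the 22nd is 5.26.

(4.59, 5.26)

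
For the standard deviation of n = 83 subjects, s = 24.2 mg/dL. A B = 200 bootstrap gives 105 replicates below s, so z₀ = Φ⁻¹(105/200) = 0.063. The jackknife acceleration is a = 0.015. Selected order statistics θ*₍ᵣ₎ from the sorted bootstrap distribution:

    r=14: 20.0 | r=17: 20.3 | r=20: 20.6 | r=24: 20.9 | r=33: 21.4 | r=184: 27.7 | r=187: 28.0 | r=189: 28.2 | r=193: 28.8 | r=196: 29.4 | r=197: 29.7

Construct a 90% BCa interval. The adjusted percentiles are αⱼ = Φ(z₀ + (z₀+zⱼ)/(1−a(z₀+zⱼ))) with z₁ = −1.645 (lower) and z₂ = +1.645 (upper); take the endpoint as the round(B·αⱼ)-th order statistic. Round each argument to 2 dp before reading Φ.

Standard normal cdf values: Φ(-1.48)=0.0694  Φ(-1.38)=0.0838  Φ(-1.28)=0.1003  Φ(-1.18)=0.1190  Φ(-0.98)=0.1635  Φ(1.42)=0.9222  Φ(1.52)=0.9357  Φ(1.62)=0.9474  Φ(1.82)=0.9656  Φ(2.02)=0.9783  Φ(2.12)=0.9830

(20.0, 28.8)

Lower: z₀ + z₁ = 0.063 + (-1.645) = -1.582; 1 − a(z₀+z₁) = 1 − (0.015)(-1.582) = 1.0237; argument = 0.063 + (-1.582)/1.0237 = -1.4823 → -1.48.
α₁ = Φ(-1.48) = 0.0694; rank = round(200 × 0.0694) = 14; θ*₍14₎ = 20.0.
Upper: z₀ + z₂ = 1.708; 1 − a(z₀+z₂) = 0.9744; argument = 1.8159 → 1.82; α₂ = 0.9656; rank = 193; θ*₍193₎ = 28.8.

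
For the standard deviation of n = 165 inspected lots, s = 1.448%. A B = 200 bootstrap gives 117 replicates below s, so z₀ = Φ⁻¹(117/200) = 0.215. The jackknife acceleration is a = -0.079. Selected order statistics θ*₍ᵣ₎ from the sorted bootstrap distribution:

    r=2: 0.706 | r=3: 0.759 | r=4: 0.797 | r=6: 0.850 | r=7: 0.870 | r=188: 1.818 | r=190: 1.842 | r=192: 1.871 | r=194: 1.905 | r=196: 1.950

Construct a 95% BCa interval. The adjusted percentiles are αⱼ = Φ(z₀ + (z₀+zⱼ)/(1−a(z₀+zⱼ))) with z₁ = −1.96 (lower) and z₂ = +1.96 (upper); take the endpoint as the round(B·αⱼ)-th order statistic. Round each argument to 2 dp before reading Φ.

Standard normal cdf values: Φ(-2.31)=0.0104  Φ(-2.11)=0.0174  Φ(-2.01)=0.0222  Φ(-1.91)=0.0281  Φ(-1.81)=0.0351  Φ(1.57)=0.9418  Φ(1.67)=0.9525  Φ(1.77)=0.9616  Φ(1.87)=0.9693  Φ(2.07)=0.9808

(0.870, 1.950)

Lower: z₀ + z₁ = 0.215 + (-1.960) = -1.745; 1 − a(z₀+z₁) = 1 − (-0.079)(-1.745) = 0.8621; argument = 0.215 + (-1.745)/0.8621 = -1.8090 → -1.81.
α₁ = Φ(-1.81) = 0.0351; rank = round(200 × 0.0351) = 7; θ*₍7₎ = 0.870.
Upper: z₀ + z₂ = 2.175; 1 − a(z₀+z₂) = 1.1718; argument = 2.0711 → 2.07; α₂ = 0.9808; rank = 196; θ*₍196₎ = 1.950.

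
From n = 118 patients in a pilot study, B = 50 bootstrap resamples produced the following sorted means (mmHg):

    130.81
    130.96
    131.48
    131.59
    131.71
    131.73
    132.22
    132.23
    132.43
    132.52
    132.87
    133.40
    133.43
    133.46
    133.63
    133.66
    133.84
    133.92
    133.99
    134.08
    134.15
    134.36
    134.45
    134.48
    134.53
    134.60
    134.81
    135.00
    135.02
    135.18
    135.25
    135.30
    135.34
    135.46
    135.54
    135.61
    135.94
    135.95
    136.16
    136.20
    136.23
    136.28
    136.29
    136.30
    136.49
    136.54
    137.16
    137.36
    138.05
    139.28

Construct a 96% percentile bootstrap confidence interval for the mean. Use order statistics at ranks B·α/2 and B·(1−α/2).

α = 0.04; lower rank = 50 × 0.020 = 1; upper rank = 50 × 0.980 = 49.
The 1st smallest replicate is 130.81; the 49th is 138.05.

(130.81, 138.05)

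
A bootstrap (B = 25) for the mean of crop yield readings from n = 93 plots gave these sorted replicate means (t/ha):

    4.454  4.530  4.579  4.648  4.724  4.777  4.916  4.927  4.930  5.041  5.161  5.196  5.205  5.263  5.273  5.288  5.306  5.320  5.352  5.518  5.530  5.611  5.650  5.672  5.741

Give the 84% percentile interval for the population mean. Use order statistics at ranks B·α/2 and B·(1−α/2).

α = 0.16; lower rank = 25 × 0.080 = 2; upper rank = 25 × 0.920 = 23.
The 2nd smallest replicate is 4.530; the 23rd is 5.650.

(4.530, 5.650)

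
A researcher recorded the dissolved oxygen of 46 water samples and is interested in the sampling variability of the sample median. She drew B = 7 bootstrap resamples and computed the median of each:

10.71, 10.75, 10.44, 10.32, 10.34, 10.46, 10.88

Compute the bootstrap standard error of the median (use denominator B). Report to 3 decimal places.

SE* = 0.204

Bootstrap SE is the standard deviation of the 7 replicate medians.
Mean of replicates: (10.71 + 10.75 + 10.44 + 10.32 + 10.34 + 10.46 + 10.88) / 7 = 73.9000 / 7 = 10.5571
Sum of squared deviations: (+0.1529)² + (+0.1929)² + (−0.1171)² + (−0.2371)² + (−0.2171)² + (−0.0971)² + (+0.3229)² = 0.2913
Variance = 0.2913 / 7 = 0.0416
SE* = √0.0416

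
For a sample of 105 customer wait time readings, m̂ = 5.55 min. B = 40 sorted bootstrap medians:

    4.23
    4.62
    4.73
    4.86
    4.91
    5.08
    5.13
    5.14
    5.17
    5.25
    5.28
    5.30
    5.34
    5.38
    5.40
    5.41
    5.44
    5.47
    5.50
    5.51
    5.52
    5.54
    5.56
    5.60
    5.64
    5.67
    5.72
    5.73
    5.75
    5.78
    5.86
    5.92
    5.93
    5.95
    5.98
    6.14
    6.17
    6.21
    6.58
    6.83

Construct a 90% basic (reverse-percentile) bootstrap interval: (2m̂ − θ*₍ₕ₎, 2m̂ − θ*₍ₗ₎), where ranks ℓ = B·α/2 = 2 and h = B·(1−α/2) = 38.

Percentile endpoints at ranks 2 and 38: θ*₍2₎ = 4.62, θ*₍38₎ = 6.21.
Basic interval reflects these around m̂:
  lower = 2 × 5.55 − 6.21 = 4.89
  upper = 2 × 5.55 − 4.62 = 6.48

(4.89, 6.48)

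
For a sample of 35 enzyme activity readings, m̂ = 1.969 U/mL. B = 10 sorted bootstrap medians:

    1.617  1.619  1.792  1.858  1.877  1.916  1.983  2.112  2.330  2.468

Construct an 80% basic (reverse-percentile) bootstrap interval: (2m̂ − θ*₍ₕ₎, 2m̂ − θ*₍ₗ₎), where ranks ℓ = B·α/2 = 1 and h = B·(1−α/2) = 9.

(1.608, 2.321)

Percentile endpoints at ranks 1 and 9: θ*₍1₎ = 1.617, θ*₍9₎ = 2.330.
Basic interval reflects these around m̂:
  lower = 2 × 1.969 − 2.330 = 1.608
  upper = 2 × 1.969 − 1.617 = 2.321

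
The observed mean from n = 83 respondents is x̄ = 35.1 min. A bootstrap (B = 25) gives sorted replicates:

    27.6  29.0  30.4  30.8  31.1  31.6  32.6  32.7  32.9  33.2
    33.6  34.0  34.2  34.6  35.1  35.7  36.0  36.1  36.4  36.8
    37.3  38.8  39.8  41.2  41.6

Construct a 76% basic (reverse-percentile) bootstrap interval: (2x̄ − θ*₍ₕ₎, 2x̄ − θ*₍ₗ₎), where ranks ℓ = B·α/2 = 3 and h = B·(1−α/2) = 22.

(31.4, 39.8)

Percentile endpoints at ranks 3 and 22: θ*₍3₎ = 30.4, θ*₍22₎ = 38.8.
Basic interval reflects these around x̄:
  lower = 2 × 35.1 − 38.8 = 31.4
  upper = 2 × 35.1 − 30.4 = 39.8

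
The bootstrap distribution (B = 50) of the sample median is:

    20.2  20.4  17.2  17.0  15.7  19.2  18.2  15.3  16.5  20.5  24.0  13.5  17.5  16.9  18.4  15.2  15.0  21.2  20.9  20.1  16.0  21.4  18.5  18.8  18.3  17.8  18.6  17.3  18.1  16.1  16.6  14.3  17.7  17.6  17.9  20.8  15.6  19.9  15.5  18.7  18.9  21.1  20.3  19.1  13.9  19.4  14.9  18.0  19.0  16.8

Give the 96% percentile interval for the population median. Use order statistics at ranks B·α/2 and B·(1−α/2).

(13.5, 21.4)

Sorted replicates: 13.5, 13.9, 14.3, 14.9, 15.0, 15.2, 15.3, 15.5, 15.6, 15.7, 16.0, 16.1, 16.5, 16.6, 16.8, 16.9, 17.0, 17.2, 17.3, 17.5, 17.6, 17.7, 17.8, 17.9, 18.0, 18.1, 18.2, 18.3, 18.4, 18.5, 18.6, 18.7, 18.8, 18.9, 19.0, 19.1, 19.2, 19.4, 19.9, 20.1, 20.2, 20.3, 20.4, 20.5, 20.8, 20.9, 21.1, 21.2, 21.4, 24.0
α = 0.04; lower rank = 50 × 0.020 = 1; upper rank = 50 × 0.980 = 49.
The 1st smallest replicate is 13.5; the 49th is 21.4.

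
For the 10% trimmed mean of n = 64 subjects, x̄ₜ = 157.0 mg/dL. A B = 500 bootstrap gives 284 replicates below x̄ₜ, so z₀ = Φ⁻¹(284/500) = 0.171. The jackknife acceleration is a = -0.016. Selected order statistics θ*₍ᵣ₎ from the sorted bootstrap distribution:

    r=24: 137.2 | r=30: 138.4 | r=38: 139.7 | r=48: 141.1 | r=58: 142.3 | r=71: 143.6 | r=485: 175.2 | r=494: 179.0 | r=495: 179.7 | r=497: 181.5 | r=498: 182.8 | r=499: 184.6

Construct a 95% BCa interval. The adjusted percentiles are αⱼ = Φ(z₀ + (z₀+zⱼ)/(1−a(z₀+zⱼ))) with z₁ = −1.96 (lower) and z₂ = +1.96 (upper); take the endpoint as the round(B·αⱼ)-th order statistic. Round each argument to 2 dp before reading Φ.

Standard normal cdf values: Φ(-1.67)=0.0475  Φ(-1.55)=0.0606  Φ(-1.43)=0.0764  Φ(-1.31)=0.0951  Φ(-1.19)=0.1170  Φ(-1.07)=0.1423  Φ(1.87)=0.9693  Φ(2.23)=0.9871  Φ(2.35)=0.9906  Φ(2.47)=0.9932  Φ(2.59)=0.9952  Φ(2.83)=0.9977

Lower: z₀ + z₁ = 0.171 + (-1.960) = -1.789; 1 − a(z₀+z₁) = 1 − (-0.016)(-1.789) = 0.9714; argument = 0.171 + (-1.789)/0.9714 = -1.6707 → -1.67.
α₁ = Φ(-1.67) = 0.0475; rank = round(500 × 0.0475) = 24; θ*₍24₎ = 137.2.
Upper: z₀ + z₂ = 2.131; 1 − a(z₀+z₂) = 1.0341; argument = 2.2317 → 2.23; α₂ = 0.9871; rank = 494; θ*₍494₎ = 179.0.

(137.2, 179.0)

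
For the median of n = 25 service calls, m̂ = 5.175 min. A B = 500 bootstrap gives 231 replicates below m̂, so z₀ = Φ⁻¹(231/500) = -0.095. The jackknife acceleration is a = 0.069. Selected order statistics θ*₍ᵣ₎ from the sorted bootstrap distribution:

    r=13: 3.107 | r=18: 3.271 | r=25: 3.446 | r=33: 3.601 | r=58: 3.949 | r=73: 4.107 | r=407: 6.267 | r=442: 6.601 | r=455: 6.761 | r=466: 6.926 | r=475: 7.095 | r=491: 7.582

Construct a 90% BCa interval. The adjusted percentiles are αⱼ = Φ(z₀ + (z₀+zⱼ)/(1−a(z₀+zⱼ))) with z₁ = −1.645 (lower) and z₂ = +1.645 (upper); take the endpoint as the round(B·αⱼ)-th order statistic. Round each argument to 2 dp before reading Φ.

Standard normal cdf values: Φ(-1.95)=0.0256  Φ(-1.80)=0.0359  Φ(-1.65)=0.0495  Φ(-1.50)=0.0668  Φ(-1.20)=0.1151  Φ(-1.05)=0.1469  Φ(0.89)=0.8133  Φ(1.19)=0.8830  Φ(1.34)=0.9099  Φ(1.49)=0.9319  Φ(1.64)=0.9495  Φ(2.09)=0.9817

Lower: z₀ + z₁ = -0.095 + (-1.645) = -1.740; 1 − a(z₀+z₁) = 1 − (0.069)(-1.740) = 1.1201; argument = -0.095 + (-1.740)/1.1201 = -1.6485 → -1.65.
α₁ = Φ(-1.65) = 0.0495; rank = round(500 × 0.0495) = 25; θ*₍25₎ = 3.446.
Upper: z₀ + z₂ = 1.550; 1 − a(z₀+z₂) = 0.8931; argument = 1.6406 → 1.64; α₂ = 0.9495; rank = 475; θ*₍475₎ = 7.095.

(3.446, 7.095)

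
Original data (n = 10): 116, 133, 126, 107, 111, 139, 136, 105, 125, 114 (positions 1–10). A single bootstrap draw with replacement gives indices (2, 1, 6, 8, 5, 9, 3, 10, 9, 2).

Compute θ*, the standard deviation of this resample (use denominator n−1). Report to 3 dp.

θ* = 10.904

Resample values: 133, 116, 139, 105, 111, 125, 126, 114, 125, 133.
Mean = 122.7000; sum of squared deviations = 1070.1000
s² = 1070.1000 / 9 = 118.9000
s = √118.9000 = 10.904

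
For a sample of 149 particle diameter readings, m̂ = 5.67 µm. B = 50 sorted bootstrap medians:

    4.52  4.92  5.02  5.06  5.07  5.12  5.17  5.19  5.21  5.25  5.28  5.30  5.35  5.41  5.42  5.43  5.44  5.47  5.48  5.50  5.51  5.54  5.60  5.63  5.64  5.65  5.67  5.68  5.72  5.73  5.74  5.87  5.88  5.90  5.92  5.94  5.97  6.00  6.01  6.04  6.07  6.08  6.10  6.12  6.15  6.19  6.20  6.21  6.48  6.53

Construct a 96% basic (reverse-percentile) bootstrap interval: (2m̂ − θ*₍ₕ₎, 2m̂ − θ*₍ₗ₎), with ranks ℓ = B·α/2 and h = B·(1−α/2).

Percentile endpoints at ranks 1 and 49: θ*₍1₎ = 4.52, θ*₍49₎ = 6.48.
Basic interval reflects these around m̂:
  lower = 2 × 5.67 − 6.48 = 4.86
  upper = 2 × 5.67 − 4.52 = 6.82

(4.86, 6.82)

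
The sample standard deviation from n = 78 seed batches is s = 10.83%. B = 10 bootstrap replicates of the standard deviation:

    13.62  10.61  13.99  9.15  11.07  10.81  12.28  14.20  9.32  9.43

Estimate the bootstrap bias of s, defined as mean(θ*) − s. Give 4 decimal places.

bias = +0.6180

mean(θ*) = (13.62 + 10.61 + 13.99 + 9.15 + 11.07 + 10.81 + 12.28 + 14.20 + 9.32 + 9.43) / 10 = 11.44800
bias = 11.44800 − 10.83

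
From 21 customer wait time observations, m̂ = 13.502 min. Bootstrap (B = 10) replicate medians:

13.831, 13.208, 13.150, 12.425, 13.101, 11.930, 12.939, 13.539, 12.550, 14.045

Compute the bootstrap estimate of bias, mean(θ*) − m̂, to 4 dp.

bias = −0.4302

mean(θ*) = (13.831 + 13.208 + 13.150 + 12.425 + 13.101 + 11.930 + 12.939 + 13.539 + 12.550 + 14.045) / 10 = 13.07180
bias = 13.07180 − 13.502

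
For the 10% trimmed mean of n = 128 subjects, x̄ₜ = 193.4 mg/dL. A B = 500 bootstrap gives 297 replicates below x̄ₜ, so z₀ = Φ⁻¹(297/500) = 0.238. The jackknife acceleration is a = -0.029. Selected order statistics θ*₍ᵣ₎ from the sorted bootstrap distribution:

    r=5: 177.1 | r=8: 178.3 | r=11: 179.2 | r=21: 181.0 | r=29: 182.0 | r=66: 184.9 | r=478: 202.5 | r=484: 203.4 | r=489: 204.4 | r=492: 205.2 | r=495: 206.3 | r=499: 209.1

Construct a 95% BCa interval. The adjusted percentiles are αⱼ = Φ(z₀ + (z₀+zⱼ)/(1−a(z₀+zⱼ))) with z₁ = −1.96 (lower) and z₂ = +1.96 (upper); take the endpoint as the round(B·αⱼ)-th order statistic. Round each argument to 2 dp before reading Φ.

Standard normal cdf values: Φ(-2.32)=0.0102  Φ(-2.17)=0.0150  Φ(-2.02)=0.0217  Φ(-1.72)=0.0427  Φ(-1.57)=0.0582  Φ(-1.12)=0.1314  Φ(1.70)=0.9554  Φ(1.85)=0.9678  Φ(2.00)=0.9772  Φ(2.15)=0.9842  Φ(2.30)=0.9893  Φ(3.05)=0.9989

Lower: z₀ + z₁ = 0.238 + (-1.960) = -1.722; 1 − a(z₀+z₁) = 1 − (-0.029)(-1.722) = 0.9501; argument = 0.238 + (-1.722)/0.9501 = -1.5745 → -1.57.
α₁ = Φ(-1.57) = 0.0582; rank = round(500 × 0.0582) = 29; θ*₍29₎ = 182.0.
Upper: z₀ + z₂ = 2.198; 1 − a(z₀+z₂) = 1.0637; argument = 2.3043 → 2.30; α₂ = 0.9893; rank = 495; θ*₍495₎ = 206.3.

(182.0, 206.3)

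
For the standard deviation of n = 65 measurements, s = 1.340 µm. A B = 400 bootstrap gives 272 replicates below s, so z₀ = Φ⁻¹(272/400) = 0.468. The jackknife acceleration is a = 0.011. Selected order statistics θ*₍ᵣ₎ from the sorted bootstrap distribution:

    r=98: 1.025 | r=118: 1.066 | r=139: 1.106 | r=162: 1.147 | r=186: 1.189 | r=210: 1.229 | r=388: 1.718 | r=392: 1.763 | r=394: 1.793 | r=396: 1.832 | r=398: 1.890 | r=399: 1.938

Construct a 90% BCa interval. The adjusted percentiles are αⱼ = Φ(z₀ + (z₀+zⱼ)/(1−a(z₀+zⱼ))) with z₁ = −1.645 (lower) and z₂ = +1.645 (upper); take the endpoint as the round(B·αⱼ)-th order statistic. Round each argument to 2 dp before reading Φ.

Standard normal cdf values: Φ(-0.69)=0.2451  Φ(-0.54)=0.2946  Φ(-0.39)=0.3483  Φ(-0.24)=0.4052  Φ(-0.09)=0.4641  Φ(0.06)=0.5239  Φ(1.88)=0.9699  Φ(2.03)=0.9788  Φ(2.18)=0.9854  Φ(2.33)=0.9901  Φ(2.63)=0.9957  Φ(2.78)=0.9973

(1.025, 1.890)

Lower: z₀ + z₁ = 0.468 + (-1.645) = -1.177; 1 − a(z₀+z₁) = 1 − (0.011)(-1.177) = 1.0129; argument = 0.468 + (-1.177)/1.0129 = -0.6940 → -0.69.
α₁ = Φ(-0.69) = 0.2451; rank = round(400 × 0.2451) = 98; θ*₍98₎ = 1.025.
Upper: z₀ + z₂ = 2.113; 1 − a(z₀+z₂) = 0.9768; argument = 2.6313 → 2.63; α₂ = 0.9957; rank = 398; θ*₍398₎ = 1.890.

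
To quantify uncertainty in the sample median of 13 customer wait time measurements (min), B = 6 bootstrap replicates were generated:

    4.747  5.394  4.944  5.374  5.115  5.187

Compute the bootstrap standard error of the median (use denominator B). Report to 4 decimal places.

Bootstrap SE is the standard deviation of the 6 replicate medians.
Mean of replicates: (4.747 + 5.394 + 4.944 + 5.374 + 5.115 + 5.187) / 6 = 30.76100 / 6 = 5.12683
Sum of squared deviations: (−0.37983)² + (+0.26717)² + (−0.18283)² + (+0.24717)² + (−0.01183)² + (+0.06017)² = 0.31393
Variance = 0.31393 / 6 = 0.05232
SE* = √0.05232

SE* = 0.2287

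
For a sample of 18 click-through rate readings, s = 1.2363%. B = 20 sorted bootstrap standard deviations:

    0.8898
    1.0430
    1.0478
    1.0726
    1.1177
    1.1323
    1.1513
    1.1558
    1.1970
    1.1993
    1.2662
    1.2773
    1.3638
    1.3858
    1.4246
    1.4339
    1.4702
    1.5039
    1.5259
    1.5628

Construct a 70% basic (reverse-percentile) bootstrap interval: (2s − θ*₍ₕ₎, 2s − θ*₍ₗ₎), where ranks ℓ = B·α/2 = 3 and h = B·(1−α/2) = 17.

Percentile endpoints at ranks 3 and 17: θ*₍3₎ = 1.0478, θ*₍17₎ = 1.4702.
Basic interval reflects these around s:
  lower = 2 × 1.2363 − 1.4702 = 1.0024
  upper = 2 × 1.2363 − 1.0478 = 1.4248

(1.0024, 1.4248)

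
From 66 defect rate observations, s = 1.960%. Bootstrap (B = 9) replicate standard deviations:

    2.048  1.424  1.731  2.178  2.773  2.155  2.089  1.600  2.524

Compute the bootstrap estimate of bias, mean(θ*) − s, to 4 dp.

bias = +0.0980

mean(θ*) = (2.048 + 1.424 + 1.731 + 2.178 + 2.773 + 2.155 + 2.089 + 1.600 + 2.524) / 9 = 2.05800
bias = 2.05800 − 1.960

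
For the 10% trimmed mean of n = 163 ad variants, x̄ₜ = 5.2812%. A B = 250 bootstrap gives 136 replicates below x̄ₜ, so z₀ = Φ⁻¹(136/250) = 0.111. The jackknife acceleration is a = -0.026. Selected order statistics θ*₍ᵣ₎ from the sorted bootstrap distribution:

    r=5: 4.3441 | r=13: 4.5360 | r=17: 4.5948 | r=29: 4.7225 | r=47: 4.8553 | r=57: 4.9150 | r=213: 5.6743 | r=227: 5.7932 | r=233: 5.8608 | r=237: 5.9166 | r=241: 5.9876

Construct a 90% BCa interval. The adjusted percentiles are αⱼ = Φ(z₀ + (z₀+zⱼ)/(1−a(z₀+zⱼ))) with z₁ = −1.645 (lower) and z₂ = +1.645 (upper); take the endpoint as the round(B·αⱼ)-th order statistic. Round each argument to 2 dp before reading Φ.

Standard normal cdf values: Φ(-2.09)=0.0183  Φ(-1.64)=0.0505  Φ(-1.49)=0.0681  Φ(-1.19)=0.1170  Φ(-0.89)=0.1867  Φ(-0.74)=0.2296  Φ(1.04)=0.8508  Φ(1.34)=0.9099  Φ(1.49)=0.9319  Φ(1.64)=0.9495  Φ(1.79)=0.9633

(4.5948, 5.9876)

Lower: z₀ + z₁ = 0.111 + (-1.645) = -1.534; 1 − a(z₀+z₁) = 1 − (-0.026)(-1.534) = 0.9601; argument = 0.111 + (-1.534)/0.9601 = -1.4867 → -1.49.
α₁ = Φ(-1.49) = 0.0681; rank = round(250 × 0.0681) = 17; θ*₍17₎ = 4.5948.
Upper: z₀ + z₂ = 1.756; 1 − a(z₀+z₂) = 1.0457; argument = 1.7903 → 1.79; α₂ = 0.9633; rank = 241; θ*₍241₎ = 5.9876.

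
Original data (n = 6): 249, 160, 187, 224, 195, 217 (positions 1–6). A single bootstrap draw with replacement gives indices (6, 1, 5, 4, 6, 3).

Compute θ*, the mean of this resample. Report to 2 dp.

θ* = 214.83

Resample values: 217, 249, 195, 224, 217, 187.
Mean = (217 + 249 + 195 + 224 + 217 + 187) / 6 = 1289.0 / 6 = 214.83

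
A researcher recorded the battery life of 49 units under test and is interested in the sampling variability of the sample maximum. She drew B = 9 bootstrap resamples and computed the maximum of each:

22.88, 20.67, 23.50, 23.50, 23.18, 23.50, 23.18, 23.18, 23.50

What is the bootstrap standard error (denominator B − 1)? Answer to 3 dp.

SE* = 0.904

Bootstrap SE is the standard deviation of the 9 replicate maximums.
Mean of replicates: (22.88 + 20.67 + 23.50 + 23.50 + 23.18 + 23.50 + 23.18 + 23.18 + 23.50) / 9 = 207.0900 / 9 = 23.0100
Sum of squared deviations: (−0.1300)² + (−2.3400)² + (+0.4900)² + (+0.4900)² + (+0.1700)² + (+0.4900)² + (+0.1700)² + (+0.1700)² + (+0.4900)² = 6.5396
Variance = 6.5396 / 8 = 0.8174
SE* = √0.8174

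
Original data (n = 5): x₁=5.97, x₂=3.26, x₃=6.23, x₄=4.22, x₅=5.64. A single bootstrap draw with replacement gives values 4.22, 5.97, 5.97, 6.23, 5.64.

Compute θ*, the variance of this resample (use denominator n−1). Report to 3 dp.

Mean = 5.6060; sum of squared deviations = 2.5765
s² = 2.5765 / 4 = 0.6441

θ* = 0.644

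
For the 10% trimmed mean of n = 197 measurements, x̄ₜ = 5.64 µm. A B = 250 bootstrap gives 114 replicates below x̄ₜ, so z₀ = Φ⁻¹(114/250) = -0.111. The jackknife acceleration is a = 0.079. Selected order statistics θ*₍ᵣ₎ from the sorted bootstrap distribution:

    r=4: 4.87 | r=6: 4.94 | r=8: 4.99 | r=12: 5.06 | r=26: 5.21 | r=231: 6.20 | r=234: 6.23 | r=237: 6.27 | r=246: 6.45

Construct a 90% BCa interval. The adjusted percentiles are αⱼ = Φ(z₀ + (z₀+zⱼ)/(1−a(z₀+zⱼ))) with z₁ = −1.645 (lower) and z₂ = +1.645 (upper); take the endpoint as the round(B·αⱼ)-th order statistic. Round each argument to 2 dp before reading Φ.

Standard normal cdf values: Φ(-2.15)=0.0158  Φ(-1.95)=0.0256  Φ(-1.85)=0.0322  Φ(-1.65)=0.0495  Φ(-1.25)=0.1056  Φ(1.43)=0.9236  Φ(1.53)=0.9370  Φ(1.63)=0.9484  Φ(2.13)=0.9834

Lower: z₀ + z₁ = -0.111 + (-1.645) = -1.756; 1 − a(z₀+z₁) = 1 − (0.079)(-1.756) = 1.1387; argument = -0.111 + (-1.756)/1.1387 = -1.6531 → -1.65.
α₁ = Φ(-1.65) = 0.0495; rank = round(250 × 0.0495) = 12; θ*₍12₎ = 5.06.
Upper: z₀ + z₂ = 1.534; 1 − a(z₀+z₂) = 0.8788; argument = 1.6345 → 1.63; α₂ = 0.9484; rank = 237; θ*₍237₎ = 6.27.

(5.06, 6.27)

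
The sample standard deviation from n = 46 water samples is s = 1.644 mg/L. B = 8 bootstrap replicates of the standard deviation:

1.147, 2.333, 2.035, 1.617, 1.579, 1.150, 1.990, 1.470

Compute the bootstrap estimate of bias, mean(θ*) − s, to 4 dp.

mean(θ*) = (1.147 + 2.333 + 2.035 + 1.617 + 1.579 + 1.150 + 1.990 + 1.470) / 8 = 1.66512
bias = 1.66512 − 1.644

bias = +0.0211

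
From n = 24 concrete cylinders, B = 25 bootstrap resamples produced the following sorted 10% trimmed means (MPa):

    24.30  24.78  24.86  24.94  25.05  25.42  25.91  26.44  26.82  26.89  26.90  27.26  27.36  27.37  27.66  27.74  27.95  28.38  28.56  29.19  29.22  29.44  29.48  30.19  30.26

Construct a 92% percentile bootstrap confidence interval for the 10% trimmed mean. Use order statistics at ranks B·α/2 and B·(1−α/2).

(24.30, 30.19)

α = 0.08; lower rank = 25 × 0.040 = 1; upper rank = 25 × 0.960 = 24.
The 1st smallest replicate is 24.30; the 24th is 30.19.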